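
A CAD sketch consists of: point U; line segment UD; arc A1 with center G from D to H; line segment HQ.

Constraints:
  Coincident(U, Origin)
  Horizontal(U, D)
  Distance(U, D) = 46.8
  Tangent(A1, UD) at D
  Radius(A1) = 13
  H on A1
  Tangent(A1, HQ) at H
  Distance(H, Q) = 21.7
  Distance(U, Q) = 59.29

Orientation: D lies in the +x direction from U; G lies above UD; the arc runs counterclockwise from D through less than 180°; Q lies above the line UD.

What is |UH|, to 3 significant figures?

61.0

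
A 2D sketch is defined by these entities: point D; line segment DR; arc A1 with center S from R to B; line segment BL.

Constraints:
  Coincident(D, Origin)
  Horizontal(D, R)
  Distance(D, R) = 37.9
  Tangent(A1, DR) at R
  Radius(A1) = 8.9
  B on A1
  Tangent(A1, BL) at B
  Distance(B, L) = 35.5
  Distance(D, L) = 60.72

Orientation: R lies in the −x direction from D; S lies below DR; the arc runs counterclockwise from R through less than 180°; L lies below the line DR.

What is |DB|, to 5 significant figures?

47.822

D is at the origin; DR is horizontal with |DR| = 37.9 and R on the −x side, so R = (-37.900, 0.0000). Since A1 is tangent to DR there, SR ⟂ DR, so S = R + (0, -8.9) = (-37.900, -8.9000). Since SB ⟂ BL (tangency), |SL| = √(8.9² + 35.5²) = 36.599 regardless of where B sits on A1. So L lies on both circle(D, 60.72) and circle(S, 36.599); the below-DR intersection is L = (-40.298, -45.420). B is the foot of the tangent from L: B = (-46.656, -10.494).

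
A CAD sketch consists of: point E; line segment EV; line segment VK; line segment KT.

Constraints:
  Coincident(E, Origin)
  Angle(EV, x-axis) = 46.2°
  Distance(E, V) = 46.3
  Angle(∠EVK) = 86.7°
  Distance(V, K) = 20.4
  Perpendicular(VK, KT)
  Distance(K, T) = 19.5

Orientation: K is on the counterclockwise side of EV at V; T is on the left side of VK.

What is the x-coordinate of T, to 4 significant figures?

3.870

E is at the origin; EV runs at 46.2° with length 46.3, so V = 46.3·(cos 46.2°, sin 46.2°) = (32.05, 33.42). ∠EVK = 86.7°, so VK runs at 46.2° + (180° − 86.7°) = 139.5° from the x-axis; with |VK| = 20.4, K = V + 20.4·(cos 139.5°, sin 139.5°) = (16.53, 46.67). VK is perpendicular to KT; with |KT| = 19.5 on the left of VK, T = K + 19.5·(-0.6494, -0.7604) = (3.870, 31.84). So T.x = 3.870.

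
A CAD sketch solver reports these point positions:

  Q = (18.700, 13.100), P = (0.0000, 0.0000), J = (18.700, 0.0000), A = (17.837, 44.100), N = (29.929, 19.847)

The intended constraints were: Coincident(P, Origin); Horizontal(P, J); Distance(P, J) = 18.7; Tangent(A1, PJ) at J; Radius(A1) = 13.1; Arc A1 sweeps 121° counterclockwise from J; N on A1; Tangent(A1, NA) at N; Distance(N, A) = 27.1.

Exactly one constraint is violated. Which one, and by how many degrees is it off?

Tangent(A1, NA) at N — off by 4.50°.

P = (0.00, 0.00) ✓; P.y = 0.00, J.y = 0.00 ✓; |PJ| = 18.70 ✓; ∠(QJ, JP) = 90.00° ✓; |QJ| = 13.10 ✓; bearing(Q→N) − bearing(Q→J) = 121.0° ✓; |QN| = 13.10 ✓; ∠(QN, NA) = 94.50° ✗; |NA| = 27.10 ✓.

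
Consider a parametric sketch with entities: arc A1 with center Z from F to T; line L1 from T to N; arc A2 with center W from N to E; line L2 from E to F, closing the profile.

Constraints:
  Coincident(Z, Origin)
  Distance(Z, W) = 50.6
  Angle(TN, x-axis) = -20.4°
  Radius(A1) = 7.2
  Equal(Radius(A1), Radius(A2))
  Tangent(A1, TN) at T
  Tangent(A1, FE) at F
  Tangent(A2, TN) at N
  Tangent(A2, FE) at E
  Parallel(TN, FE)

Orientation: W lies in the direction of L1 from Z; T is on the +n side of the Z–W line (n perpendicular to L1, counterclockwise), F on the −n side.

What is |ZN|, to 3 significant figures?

51.1

Tangency of A1 to both parallel lines with radius 7.2 puts T and F at Z ± 7.2·n: T = (2.51, 6.75), F = (-2.51, -6.75). Equal radii place N and E the same way about W: N = W + 7.2·n = (49.9, -10.9), E = W − 7.2·n = (44.9, -24.4). Then |ZN| = |N − Z| = 51.1.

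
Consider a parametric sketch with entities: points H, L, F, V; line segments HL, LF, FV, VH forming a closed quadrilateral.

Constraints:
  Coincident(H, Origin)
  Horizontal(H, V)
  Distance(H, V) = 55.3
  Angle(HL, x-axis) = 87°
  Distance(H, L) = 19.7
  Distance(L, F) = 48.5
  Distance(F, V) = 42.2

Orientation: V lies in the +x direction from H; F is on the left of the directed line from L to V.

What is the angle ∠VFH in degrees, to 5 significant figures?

62.156°

Checks: |LF| = 48.50 ✓; |FV| = 42.20 ✓.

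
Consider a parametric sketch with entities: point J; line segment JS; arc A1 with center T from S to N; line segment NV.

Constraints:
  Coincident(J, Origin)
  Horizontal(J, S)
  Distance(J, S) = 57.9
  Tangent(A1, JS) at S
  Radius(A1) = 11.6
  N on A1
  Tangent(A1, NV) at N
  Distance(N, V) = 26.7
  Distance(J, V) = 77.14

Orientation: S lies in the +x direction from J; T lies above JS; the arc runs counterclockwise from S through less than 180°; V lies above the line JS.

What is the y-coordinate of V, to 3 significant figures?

39.5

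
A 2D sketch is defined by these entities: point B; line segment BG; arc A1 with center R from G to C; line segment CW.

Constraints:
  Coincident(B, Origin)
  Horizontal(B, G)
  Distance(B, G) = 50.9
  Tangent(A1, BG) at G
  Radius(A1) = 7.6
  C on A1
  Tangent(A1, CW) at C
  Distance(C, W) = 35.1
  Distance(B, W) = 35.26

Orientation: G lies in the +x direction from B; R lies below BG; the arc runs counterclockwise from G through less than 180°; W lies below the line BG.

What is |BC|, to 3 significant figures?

45.4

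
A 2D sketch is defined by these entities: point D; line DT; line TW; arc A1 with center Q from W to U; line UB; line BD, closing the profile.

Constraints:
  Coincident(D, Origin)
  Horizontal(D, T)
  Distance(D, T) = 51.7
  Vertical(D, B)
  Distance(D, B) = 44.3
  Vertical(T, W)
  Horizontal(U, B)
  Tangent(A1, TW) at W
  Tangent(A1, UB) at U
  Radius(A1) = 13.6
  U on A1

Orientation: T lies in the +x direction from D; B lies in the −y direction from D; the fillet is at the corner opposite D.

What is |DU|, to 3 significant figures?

58.4

The virtual corner opposite D is at (51.7, -44.3). The tangent condition forces QW to be normal to TW and A1 meets UB tangentially, so QU is at right angles to UB, with radius 13.6, so the center Q sits 13.6 in from both sides at Q = (38.1, -30.7). That places the tangent points at W = (51.7, -30.7) on TW and U = (38.1, -44.3) on UB. Then |DU| = |U − D| = 58.4.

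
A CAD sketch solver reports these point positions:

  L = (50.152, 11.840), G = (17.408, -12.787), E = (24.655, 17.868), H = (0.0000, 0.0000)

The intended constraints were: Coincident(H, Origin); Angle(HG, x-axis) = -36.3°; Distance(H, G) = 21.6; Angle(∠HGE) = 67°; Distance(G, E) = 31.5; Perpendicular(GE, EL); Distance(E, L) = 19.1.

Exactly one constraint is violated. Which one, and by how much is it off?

Distance(E, L) = 19.1 — off by 7.10.

H = (0.00, 0.00) ✓; HG at -36.30° ✓; |HG| = 21.60 ✓; ∠HGE = 67.00° ✓; |GE| = 31.50 ✓; ∠(GE, EL) = 90.00° ✓; |EL| = 26.20 ✗.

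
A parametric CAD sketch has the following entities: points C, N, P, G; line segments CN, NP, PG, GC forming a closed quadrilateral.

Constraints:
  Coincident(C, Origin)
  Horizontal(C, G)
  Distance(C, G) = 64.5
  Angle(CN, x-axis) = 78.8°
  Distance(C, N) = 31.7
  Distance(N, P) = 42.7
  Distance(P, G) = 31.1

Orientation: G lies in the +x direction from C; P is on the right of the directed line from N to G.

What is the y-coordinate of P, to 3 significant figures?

-1.74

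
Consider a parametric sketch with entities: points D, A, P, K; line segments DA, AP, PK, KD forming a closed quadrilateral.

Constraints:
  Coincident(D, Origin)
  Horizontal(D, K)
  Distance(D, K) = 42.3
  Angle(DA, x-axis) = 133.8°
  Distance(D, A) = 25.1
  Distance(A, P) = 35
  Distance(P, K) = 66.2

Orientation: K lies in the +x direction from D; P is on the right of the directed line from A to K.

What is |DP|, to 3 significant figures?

27.4

D is at the origin; D and K share the same y with |DK| = 42.3 and K in +x, so K = (42.3, 0). DA runs at 133.8° with |DA| = 25.1, so A = (-17.4, 18.1). P is determined by |AP| = 35.0 and |PK| = 66.2 together: it lies at the intersection of circle(A, 35.0) and circle(K, 66.2). With |AK| = 62.4, the foot of the radical line on AK is 5.87 from A and the perpendicular offset is √(35.0² − 5.87²) = 34.5. Taking the right-of-AK solution: P = (-21.8, -16.6).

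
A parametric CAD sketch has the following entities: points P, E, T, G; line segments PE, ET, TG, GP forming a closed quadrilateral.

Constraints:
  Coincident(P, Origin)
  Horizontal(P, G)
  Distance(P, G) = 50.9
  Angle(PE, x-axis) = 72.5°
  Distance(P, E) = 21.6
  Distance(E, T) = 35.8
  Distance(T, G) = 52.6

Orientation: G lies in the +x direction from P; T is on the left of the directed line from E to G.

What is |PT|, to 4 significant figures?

56.37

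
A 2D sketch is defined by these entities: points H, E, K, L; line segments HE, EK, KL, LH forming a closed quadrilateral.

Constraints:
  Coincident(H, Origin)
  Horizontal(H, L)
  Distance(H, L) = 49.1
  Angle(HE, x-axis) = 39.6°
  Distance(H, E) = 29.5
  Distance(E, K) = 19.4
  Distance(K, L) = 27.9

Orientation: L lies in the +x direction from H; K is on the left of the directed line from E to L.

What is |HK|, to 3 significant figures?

48.4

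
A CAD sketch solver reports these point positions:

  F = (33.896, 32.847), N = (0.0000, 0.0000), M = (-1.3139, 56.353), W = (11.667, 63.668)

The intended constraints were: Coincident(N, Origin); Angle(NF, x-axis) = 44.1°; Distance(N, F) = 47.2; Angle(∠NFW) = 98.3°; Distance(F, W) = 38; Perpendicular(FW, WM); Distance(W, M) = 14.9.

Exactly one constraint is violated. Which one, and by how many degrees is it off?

Perpendicular(FW, WM) — off by 6.40°.

N = (0.00, 0.00) ✓; NF at 44.10° ✓; |NF| = 47.20 ✓; ∠NFW = 98.30° ✓; |FW| = 38.00 ✓; ∠(FW, WM) = 83.60° ✗; |WM| = 14.90 ✓.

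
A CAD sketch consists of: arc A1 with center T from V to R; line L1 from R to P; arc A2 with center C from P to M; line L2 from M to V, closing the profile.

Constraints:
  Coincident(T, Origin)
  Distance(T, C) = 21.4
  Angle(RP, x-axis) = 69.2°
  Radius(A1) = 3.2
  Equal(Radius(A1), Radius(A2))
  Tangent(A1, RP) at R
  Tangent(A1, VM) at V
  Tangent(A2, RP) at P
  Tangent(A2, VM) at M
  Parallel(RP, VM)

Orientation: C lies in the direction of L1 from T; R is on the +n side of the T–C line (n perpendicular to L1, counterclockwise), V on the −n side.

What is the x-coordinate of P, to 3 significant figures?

4.61

The slot axis is L1's direction at 69.2°, so u = (cos 69.2°, sin 69.2°) = (0.355, 0.935) and n = (−sin 69.2°, cos 69.2°) = (-0.935, 0.355). T is at the origin and C lies 21.4 along u from T, so C = 21.4·u = (7.60, 20.0). Tangency of A1 to both parallel lines with radius 3.2 puts R and V at T ± 3.2·n: R = (-2.99, 1.14), V = (2.99, -1.14). Equal radii place P and M the same way about C: P = C + 3.2·n = (4.61, 21.1), M = C − 3.2·n = (10.6, 18.9). So P.x = 4.61.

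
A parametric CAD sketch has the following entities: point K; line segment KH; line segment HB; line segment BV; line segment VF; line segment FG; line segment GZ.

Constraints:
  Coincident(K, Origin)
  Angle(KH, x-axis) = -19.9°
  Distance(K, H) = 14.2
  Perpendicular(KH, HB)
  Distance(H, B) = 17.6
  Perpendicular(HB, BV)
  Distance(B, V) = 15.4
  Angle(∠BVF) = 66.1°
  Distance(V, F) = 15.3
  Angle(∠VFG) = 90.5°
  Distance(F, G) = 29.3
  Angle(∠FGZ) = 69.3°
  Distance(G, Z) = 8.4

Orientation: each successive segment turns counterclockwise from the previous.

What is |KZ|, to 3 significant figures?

33.6

∠VFG = 90.5° gives FG at 3.50° from the x-axis; with |FG| = 29.3, G = (35.2, 3.48). ∠FGZ = 69.3° gives GZ at 114° from the x-axis; with |GZ| = 8.4, Z = (31.7, 11.1). Then |KZ| = |Z − K| = 33.6.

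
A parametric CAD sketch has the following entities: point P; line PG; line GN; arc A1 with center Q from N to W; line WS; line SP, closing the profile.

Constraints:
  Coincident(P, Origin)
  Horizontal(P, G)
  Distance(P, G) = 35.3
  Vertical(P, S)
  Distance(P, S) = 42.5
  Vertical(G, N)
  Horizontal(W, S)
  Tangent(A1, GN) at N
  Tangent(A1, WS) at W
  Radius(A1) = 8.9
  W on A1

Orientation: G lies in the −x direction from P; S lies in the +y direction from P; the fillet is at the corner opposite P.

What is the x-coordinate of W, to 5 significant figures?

-26.400

The virtual corner opposite P is at (-35.300, 42.500). Tangency of A1 to GN means the radius QN is perpendicular to GN and A1 meets WS tangentially, so QW is at right angles to WS, with radius 8.9, so the center Q sits 8.9 in from both sides at Q = (-26.400, 33.600). That places the tangent points at N = (-35.300, 33.600) on GN and W = (-26.400, 42.500) on WS. So W.x = -26.400.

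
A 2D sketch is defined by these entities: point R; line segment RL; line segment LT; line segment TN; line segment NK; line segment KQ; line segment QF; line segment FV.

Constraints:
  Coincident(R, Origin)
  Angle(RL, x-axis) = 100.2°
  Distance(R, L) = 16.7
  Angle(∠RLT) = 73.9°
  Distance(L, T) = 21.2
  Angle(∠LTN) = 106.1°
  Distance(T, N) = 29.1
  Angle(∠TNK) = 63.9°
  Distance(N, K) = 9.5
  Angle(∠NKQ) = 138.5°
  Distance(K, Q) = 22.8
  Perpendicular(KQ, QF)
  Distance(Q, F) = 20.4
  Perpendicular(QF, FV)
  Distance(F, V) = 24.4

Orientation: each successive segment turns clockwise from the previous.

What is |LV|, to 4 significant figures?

39.76

KQ ⟂ QF, so QF runs at 32.60°; with |QF| = 20.4, F = (19.05, 18.42). QF is perpendicular to FV, so FV runs at -57.40°; with |FV| = 24.4, V = (32.20, -2.138). Then |LV| = |V − L| = 39.76.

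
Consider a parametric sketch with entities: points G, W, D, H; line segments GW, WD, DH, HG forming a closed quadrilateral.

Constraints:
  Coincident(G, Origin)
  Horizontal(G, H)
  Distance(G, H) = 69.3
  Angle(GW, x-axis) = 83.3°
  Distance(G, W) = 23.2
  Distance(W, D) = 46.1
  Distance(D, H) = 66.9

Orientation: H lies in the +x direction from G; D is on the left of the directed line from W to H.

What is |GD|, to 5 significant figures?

66.267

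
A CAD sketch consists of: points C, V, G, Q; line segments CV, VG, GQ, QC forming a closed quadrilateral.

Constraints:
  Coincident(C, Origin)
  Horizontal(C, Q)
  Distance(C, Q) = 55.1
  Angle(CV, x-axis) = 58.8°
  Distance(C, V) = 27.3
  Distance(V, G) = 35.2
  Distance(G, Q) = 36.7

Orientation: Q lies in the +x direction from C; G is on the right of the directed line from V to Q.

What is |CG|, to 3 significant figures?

23.2

C is at the origin; CQ is horizontal with |CQ| = 55.1 and Q in +x, so Q = (55.1, 0). CV runs at 58.8° with |CV| = 27.3, so V = (14.1, 23.4). G is determined by |VG| = 35.2 and |GQ| = 36.7 together: it lies at the intersection of circle(V, 35.2) and circle(Q, 36.7). With |VQ| = 47.1, the foot of the radical line on VQ is 22.4 from V and the perpendicular offset is √(35.2² − 22.4²) = 27.1. Taking the right-of-VQ solution: G = (20.2, -11.3).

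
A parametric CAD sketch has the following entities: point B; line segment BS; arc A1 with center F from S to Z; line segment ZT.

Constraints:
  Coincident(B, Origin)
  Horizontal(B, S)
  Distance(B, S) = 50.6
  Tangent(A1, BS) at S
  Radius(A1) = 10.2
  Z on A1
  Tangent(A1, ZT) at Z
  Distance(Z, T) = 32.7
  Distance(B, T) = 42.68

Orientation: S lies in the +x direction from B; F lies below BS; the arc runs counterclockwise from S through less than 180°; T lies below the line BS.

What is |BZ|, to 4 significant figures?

42.00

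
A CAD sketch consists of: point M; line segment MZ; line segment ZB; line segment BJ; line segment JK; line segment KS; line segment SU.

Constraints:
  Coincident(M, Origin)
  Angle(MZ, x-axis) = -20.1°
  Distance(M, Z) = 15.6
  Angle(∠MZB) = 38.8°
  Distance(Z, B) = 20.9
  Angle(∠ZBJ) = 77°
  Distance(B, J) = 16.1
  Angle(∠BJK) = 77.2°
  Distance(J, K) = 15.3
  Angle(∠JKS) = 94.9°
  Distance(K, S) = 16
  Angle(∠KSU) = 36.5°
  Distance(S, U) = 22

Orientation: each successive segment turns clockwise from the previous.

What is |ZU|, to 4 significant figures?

21.49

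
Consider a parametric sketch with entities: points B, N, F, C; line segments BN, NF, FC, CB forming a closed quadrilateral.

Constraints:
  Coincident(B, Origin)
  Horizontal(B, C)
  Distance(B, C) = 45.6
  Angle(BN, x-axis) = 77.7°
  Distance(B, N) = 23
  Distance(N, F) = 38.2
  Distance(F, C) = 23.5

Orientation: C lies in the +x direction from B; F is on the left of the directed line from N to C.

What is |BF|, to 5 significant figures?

49.017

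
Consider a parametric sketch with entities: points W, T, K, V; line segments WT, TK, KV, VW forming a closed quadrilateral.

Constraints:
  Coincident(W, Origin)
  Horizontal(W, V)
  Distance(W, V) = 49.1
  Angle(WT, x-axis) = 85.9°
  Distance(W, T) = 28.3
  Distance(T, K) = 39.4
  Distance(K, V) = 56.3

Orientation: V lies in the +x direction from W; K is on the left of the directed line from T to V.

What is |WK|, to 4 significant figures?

62.54

W is at the origin; W and V share the same y with |WV| = 49.1 and V in +x, so V = (49.1, 0). WT runs at 85.9° with |WT| = 28.3, so T = (2.023, 28.23). K is determined by |TK| = 39.4 and |KV| = 56.3 together: it lies at the intersection of circle(T, 39.4) and circle(V, 56.3). With |TV| = 54.89, the foot of the radical line on TV is 12.71 from T and the perpendicular offset is √(39.4² − 12.71²) = 37.29. Taking the left-of-TV solution: K = (32.10, 53.67).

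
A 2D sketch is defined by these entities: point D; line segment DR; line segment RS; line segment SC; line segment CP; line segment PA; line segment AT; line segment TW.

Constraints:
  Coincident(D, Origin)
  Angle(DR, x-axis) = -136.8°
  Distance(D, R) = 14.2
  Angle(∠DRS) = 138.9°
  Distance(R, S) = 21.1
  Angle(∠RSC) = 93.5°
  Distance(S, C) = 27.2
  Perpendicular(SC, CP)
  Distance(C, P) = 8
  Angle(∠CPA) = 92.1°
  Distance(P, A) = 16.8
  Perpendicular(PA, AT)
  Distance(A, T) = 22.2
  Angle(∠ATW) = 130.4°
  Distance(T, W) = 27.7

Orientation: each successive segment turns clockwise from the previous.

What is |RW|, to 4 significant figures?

61.85

D is at the origin; DR runs at -136.8° with length 14.2, so R = (-10.35, -9.721). ∠DRS = 138.9° gives RS at -177.9° from the x-axis; with |RS| = 21.1, S = (-31.44, -10.49). ∠RSC = 93.5° gives SC at 95.60° from the x-axis; with |SC| = 27.2, C = (-34.09, 16.58). SC is perpendicular to CP, so CP runs at 5.600°; with |CP| = 8.0, P = (-26.13, 17.36). ∠CPA = 92.1° gives PA at -82.30° from the x-axis; with |PA| = 16.8, A = (-23.88, 0.7086). The perpendicularity gives AT at right angles to PA, so AT runs at -172.3°; with |AT| = 22.2, T = (-45.88, -2.266). ∠ATW = 130.4° gives TW at 138.1° from the x-axis; with |TW| = 27.7, W = (-66.50, 16.23). Then |RW| = |W − R| = 61.85.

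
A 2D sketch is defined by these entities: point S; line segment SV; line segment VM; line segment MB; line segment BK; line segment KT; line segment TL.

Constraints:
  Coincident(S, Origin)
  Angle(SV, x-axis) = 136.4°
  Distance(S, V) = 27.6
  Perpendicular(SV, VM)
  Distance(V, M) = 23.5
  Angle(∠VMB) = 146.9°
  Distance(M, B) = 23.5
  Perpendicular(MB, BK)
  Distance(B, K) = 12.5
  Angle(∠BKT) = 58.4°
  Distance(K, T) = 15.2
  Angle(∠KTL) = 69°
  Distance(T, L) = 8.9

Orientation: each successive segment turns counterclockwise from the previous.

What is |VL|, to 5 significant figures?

39.747

∠BKT = 58.4° gives KT at 111.10° from the x-axis; with |KT| = 15.2, T = (-33.657, -9.1881). ∠KTL = 69.0° gives TL at -137.90° from the x-axis; with |TL| = 8.9, L = (-40.261, -15.155). Then |VL| = |L − V| = 39.747.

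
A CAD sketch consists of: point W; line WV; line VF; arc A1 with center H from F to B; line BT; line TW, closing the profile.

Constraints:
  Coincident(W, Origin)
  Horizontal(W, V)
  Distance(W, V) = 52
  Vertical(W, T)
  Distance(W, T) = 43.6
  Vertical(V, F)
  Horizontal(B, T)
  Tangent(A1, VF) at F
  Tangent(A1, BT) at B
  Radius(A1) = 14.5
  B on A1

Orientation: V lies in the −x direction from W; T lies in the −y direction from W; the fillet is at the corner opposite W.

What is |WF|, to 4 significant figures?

59.59

The virtual corner opposite W is at (-52.00, -43.60). A1 meets VF tangentially, so HF is at right angles to VF and the tangent condition forces HB to be normal to BT, with radius 14.5, so the center H sits 14.5 in from both sides at H = (-37.50, -29.10). That places the tangent points at F = (-52.00, -29.10) on VF and B = (-37.50, -43.60) on BT. Then |WF| = |F − W| = 59.59.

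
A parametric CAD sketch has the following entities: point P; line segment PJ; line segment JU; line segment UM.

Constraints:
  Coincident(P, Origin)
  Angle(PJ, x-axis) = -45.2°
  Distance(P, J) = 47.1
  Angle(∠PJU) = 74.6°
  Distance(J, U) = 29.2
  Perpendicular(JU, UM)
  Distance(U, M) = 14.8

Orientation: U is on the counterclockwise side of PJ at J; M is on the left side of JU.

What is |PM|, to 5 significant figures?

34.865

∠PJU = 74.6°, so JU runs at -45.2° + (180° − 74.6°) = 60.200° from the x-axis; with |JU| = 29.2, U = J + 29.2·(cos 60.200°, sin 60.200°) = (47.700, -8.0820). The perpendicularity gives UM at right angles to JU; with |UM| = 14.8 on the left of JU, M = U + 14.8·(-0.86777, 0.49697) = (34.857, -0.72682). Then |PM| = |M − P| = 34.865.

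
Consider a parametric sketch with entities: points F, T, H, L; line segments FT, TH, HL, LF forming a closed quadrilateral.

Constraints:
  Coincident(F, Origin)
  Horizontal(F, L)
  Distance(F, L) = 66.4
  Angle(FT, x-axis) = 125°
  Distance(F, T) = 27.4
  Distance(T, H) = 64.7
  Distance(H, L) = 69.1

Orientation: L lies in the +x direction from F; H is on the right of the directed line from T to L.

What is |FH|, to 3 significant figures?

38.5

F is at the origin; FL is horizontal with |FL| = 66.4 and L in +x, so L = (66.4, 0). FT runs at 125.0° with |FT| = 27.4, so T = (-15.7, 22.4). H is determined by |TH| = 64.7 and |HL| = 69.1 together: it lies at the intersection of circle(T, 64.7) and circle(L, 69.1). With |TL| = 85.1, the foot of the radical line on TL is 39.1 from T and the perpendicular offset is √(64.7² − 39.1²) = 51.5. Taking the right-of-TL solution: H = (8.42, -37.6).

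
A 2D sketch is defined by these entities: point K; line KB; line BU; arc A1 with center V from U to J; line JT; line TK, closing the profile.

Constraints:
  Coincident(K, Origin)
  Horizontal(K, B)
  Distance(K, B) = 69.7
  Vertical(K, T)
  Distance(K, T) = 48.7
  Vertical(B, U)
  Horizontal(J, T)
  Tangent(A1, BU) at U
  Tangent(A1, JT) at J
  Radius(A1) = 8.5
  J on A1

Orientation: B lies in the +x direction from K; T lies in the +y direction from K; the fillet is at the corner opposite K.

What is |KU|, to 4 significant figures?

80.46

K is at the origin; KB is horizontal with |KB| = 69.7 and B on the +x side, so B = (69.70, 0.000). KT is vertical with |KT| = 48.7 and T on the +y side, so T = (0.000, 48.70). The virtual corner opposite K is at (69.70, 48.70). Since A1 is tangent to BU there, VU ⟂ BU and tangency of A1 to JT means the radius VJ is perpendicular to JT, with radius 8.5, so the center V sits 8.5 in from both sides at V = (61.20, 40.20). That places the tangent points at U = (69.70, 40.20) on BU and J = (61.20, 48.70) on JT. Then |KU| = |U − K| = 80.46.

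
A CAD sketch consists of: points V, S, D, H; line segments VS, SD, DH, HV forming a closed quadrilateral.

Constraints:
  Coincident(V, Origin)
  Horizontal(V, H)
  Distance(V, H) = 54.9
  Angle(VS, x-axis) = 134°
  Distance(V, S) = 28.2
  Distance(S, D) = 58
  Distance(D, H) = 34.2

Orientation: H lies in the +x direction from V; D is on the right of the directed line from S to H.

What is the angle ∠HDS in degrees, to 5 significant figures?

111.07°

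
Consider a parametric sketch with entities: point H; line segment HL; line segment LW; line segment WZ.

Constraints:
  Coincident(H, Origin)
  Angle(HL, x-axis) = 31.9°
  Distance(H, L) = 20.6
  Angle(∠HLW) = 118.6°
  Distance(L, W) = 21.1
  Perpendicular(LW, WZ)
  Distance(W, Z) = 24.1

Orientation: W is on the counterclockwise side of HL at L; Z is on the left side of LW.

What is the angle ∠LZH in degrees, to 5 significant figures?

37.806°

H is at the origin; HL runs at 31.9° with length 20.6, so L = 20.6·(cos 31.9°, sin 31.9°) = (17.489, 10.886). ∠HLW = 118.6°, so LW runs at 31.9° + (180° − 118.6°) = 93.300° from the x-axis; with |LW| = 21.1, W = L + 21.1·(cos 93.300°, sin 93.300°) = (16.274, 31.951). LW ⟂ WZ; with |WZ| = 24.1 on the left of LW, Z = W + 24.1·(-0.99834, -0.057564) = (-7.7858, 30.564). Then cos ∠LZH = ZL·ZH / (|ZL||ZH|), giving 37.806°.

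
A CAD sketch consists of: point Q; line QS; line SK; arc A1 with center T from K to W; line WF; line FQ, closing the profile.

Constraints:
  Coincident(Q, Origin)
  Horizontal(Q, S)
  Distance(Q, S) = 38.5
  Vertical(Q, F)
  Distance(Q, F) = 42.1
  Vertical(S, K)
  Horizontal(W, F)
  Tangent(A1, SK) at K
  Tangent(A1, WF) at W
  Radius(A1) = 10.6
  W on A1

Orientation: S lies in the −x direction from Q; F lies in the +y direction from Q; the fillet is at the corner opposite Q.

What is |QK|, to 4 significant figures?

49.74

The virtual corner opposite Q is at (-38.50, 42.10). A1 meets SK tangentially, so TK is at right angles to SK and the tangent condition forces TW to be normal to WF, with radius 10.6, so the center T sits 10.6 in from both sides at T = (-27.90, 31.50). That places the tangent points at K = (-38.50, 31.50) on SK and W = (-27.90, 42.10) on WF. Then |QK| = |K − Q| = 49.74.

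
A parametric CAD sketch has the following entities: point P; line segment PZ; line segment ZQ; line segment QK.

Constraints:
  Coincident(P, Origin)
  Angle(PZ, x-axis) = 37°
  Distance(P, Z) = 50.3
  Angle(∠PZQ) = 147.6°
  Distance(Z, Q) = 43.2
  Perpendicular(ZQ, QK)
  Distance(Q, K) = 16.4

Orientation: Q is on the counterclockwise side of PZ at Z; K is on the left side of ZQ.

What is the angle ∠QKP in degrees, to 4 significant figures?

97.02°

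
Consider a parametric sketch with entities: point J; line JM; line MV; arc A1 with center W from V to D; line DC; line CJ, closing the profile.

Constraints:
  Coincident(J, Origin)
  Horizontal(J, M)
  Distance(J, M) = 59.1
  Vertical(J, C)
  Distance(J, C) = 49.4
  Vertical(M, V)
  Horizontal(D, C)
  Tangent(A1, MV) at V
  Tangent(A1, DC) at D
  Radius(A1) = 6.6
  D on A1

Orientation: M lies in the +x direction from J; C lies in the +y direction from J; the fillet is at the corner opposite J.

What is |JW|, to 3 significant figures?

67.7

J is at the origin; J and M share the same y with |JM| = 59.1 and M on the +x side, so M = (59.1, 0.00). J and C share the same x with |JC| = 49.4 and C on the +y side, so C = (0.00, 49.4). The virtual corner opposite J is at (59.1, 49.4). A1 meets MV tangentially, so WV is at right angles to MV and since A1 is tangent to DC there, WD ⟂ DC, with radius 6.6, so the center W sits 6.6 in from both sides at W = (52.5, 42.8). Then |JW| = |W − J| = 67.7.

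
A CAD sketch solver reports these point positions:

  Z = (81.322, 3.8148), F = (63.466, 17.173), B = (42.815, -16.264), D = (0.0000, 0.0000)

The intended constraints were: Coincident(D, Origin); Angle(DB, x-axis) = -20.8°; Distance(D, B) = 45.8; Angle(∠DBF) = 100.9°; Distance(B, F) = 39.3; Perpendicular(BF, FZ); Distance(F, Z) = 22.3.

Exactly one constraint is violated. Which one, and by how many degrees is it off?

Perpendicular(BF, FZ) — off by 5.10°.

D = (0.00, 0.00) ✓; DB at -20.80° ✓; |DB| = 45.80 ✓; ∠DBF = 100.9° ✓; |BF| = 39.30 ✓; ∠(BF, FZ) = 95.10° ✗; |FZ| = 22.30 ✓.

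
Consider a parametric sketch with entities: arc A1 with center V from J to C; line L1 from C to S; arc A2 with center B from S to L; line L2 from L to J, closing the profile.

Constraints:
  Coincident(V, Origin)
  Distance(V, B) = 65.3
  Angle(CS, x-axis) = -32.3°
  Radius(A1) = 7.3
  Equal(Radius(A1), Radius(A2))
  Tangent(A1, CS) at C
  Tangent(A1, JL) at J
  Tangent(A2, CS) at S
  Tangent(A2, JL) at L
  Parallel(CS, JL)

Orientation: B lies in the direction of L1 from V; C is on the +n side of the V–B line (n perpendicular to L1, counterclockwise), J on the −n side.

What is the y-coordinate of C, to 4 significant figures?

6.170

V is at the origin and B lies 65.3 along u from V, so B = 65.3·u = (55.20, -34.89). Tangency of A1 to both parallel lines with radius 7.3 puts C and J at V ± 7.3·n: C = (3.901, 6.170), J = (-3.901, -6.170). So C.y = 6.170.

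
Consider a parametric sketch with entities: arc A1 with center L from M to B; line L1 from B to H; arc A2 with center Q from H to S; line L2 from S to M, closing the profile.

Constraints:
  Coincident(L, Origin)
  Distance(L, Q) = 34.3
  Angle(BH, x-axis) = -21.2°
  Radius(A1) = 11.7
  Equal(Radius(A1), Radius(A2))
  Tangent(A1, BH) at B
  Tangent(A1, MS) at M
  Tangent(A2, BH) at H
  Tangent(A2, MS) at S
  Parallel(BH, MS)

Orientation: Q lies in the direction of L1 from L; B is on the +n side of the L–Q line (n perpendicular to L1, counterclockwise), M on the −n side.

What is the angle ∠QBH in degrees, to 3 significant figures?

18.8°

The slot axis is L1's direction at -21.2°, so u = (cos -21.2°, sin -21.2°) = (0.932, -0.362) and n = (−sin -21.2°, cos -21.2°) = (0.362, 0.932). L is at the origin and Q lies 34.3 along u from L, so Q = 34.3·u = (32.0, -12.4). Tangency of A1 to both parallel lines with radius 11.7 puts B and M at L ± 11.7·n: B = (4.23, 10.9), M = (-4.23, -10.9). Equal radii place H and S the same way about Q: H = Q + 11.7·n = (36.2, -1.50), S = Q − 11.7·n = (27.7, -23.3). Then cos ∠QBH = BQ·BH / (|BQ||BH|), giving 18.8°.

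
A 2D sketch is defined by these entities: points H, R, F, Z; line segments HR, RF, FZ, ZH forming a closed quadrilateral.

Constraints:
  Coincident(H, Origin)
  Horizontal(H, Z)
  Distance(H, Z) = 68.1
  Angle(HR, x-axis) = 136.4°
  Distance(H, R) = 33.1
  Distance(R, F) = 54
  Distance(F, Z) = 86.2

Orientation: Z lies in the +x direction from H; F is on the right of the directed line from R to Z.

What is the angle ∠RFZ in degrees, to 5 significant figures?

81.671°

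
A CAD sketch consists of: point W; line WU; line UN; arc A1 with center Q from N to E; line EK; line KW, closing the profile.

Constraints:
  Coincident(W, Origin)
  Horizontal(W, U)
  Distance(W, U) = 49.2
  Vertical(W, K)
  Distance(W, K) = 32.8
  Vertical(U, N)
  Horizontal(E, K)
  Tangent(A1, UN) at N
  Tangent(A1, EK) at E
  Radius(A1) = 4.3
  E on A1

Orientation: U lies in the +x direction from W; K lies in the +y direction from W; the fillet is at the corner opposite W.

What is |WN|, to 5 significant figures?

56.859

The virtual corner opposite W is at (49.200, 32.800). A1 meets UN tangentially, so QN is at right angles to UN and A1 meets EK tangentially, so QE is at right angles to EK, with radius 4.3, so the center Q sits 4.3 in from both sides at Q = (44.900, 28.500). That places the tangent points at N = (49.200, 28.500) on UN and E = (44.900, 32.800) on EK. Then |WN| = |N − W| = 56.859.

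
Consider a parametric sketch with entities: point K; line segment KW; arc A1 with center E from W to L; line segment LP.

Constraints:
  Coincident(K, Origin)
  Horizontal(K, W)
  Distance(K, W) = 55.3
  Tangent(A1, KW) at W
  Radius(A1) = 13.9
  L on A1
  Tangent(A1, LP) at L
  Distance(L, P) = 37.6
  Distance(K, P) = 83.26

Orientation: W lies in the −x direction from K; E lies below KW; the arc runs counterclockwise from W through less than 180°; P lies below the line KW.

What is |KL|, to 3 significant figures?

70.8

K is at the origin; K and W share the same y with |KW| = 55.3 and W on the −x side, so W = (-55.3, 0.00). Since A1 is tangent to KW there, EW ⟂ KW, so E = W + (0, -13.9) = (-55.3, -13.9). Since EL ⟂ LP (tangency), |EP| = √(13.9² + 37.6²) = 40.1 regardless of where L sits on A1. So P lies on both circle(K, 83.26) and circle(E, 40.1); the below-KW intersection is P = (-64.2, -53.0). L is the foot of the tangent from P: L = (-69.1, -15.7).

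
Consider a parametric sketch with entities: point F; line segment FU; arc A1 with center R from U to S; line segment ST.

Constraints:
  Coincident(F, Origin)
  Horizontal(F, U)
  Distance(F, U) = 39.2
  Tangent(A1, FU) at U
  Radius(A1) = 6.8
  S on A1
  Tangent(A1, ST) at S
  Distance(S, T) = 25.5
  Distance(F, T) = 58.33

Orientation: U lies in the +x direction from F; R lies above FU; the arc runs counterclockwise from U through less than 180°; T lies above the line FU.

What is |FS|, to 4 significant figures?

46.32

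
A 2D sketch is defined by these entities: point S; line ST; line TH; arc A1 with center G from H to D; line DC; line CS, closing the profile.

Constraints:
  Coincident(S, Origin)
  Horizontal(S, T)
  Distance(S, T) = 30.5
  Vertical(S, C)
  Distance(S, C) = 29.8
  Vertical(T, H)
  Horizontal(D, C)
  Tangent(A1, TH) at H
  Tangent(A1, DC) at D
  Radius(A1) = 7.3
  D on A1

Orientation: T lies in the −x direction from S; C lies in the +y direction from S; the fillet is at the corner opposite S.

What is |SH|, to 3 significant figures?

37.9

S is at the origin; ST is horizontal with |ST| = 30.5 and T on the −x side, so T = (-30.5, 0.00). S and C share the same x with |SC| = 29.8 and C on the +y side, so C = (0.00, 29.8). The virtual corner opposite S is at (-30.5, 29.8). Since A1 is tangent to TH there, GH ⟂ TH and the tangent condition forces GD to be normal to DC, with radius 7.3, so the center G sits 7.3 in from both sides at G = (-23.2, 22.5). That places the tangent points at H = (-30.5, 22.5) on TH and D = (-23.2, 29.8) on DC. Then |SH| = |H − S| = 37.9.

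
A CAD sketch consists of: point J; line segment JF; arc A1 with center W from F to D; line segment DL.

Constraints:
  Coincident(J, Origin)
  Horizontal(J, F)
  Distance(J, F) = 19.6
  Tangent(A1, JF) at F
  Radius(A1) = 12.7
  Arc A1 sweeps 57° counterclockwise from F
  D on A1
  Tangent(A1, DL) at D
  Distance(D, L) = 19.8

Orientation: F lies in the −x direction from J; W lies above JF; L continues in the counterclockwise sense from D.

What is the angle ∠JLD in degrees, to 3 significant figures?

28.3°

J is at the origin; JF is horizontal with |JF| = 19.6 and F on the −x side, so F = (-19.6, 0.00). Tangency of A1 to JF means the radius WF is perpendicular to JF, so W = F + (0, 12.7) = (-19.6, 12.7). On A1, F sits at bearing -90° from W; a 57° counterclockwise sweep puts D at bearing -33°, so D = W + 12.7·(cos -33°, sin -33°) = (-8.95, 5.78). Tangency of A1 to DL means the radius WD is perpendicular to DL, so DL runs along (−sin -33°, cos -33°); with |DL| = 19.8, L = (1.83, 22.4). Then cos ∠JLD = LJ·LD / (|LJ||LD|), giving 28.3°.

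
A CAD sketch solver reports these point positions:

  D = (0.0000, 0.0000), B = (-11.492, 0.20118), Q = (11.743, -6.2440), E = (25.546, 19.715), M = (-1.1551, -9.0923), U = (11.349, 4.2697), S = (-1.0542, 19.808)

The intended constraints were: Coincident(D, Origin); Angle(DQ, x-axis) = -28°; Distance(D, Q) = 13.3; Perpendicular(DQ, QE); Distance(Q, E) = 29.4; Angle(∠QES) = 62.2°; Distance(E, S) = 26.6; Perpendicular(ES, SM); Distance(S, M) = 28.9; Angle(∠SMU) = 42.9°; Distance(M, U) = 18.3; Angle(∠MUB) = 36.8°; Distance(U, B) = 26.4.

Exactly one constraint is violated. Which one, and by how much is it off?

Distance(U, B) = 26.4 — off by 3.20.

D = (0.00, 0.00) ✓; DQ at -28.00° ✓; |DQ| = 13.30 ✓; ∠(DQ, QE) = 90.00° ✓; |QE| = 29.40 ✓; ∠QES = 62.20° ✓; |ES| = 26.60 ✓; ∠(ES, SM) = 90.00° ✓; |SM| = 28.90 ✓; ∠SMU = 42.90° ✓; |MU| = 18.30 ✓; ∠MUB = 36.80° ✓; |UB| = 23.20 ✗.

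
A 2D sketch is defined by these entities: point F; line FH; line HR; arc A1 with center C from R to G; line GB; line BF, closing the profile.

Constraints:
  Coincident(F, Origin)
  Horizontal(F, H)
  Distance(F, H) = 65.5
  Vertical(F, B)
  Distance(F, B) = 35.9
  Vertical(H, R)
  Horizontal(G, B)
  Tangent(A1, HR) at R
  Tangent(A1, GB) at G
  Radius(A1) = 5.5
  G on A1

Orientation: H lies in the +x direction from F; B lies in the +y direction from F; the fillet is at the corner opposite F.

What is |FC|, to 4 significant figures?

67.26

F is at the origin; F and H share the same y with |FH| = 65.5 and H on the +x side, so H = (65.50, 0.000). F and B share the same x with |FB| = 35.9 and B on the +y side, so B = (0.000, 35.90). The virtual corner opposite F is at (65.50, 35.90). Since A1 is tangent to HR there, CR ⟂ HR and the tangent condition forces CG to be normal to GB, with radius 5.5, so the center C sits 5.5 in from both sides at C = (60.00, 30.40). Then |FC| = |C − F| = 67.26.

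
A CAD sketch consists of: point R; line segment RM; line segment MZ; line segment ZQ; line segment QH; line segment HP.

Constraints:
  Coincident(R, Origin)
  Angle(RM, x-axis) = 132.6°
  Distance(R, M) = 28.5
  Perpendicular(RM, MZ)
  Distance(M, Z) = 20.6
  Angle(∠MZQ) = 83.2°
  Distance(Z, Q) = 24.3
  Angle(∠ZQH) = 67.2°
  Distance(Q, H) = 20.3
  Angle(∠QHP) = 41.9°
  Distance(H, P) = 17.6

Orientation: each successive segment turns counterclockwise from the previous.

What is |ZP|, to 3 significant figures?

10.9

R is at the origin; RM runs at 132.6° with length 28.5, so M = (-19.3, 21.0). The perpendicularity gives MZ at right angles to RM, so MZ runs at -137°; with |MZ| = 20.6, Z = (-34.5, 7.04). ∠MZQ = 83.2° gives ZQ at -40.6° from the x-axis; with |ZQ| = 24.3, Q = (-16.0, -8.78). ∠ZQH = 67.2° gives QH at 72.2° from the x-axis; with |QH| = 20.3, H = (-9.80, 10.5). ∠QHP = 41.9° gives HP at -150° from the x-axis; with |HP| = 17.6, P = (-25.0, 1.67). Then |ZP| = |P − Z| = 10.9.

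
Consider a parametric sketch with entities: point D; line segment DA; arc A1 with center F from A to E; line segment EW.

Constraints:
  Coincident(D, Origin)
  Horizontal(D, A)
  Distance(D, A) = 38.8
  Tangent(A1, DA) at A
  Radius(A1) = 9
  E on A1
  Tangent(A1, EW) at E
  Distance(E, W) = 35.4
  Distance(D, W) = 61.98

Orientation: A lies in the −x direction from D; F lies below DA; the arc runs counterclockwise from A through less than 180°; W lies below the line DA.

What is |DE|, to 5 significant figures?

48.811

D is at the origin; D and A share the same y with |DA| = 38.8 and A on the −x side, so A = (-38.800, 0.0000). The tangent condition forces FA to be normal to DA, so F = A + (0, -9) = (-38.800, -9.0000). Since FE ⟂ EW (tangency), |FW| = √(9.0² + 35.4²) = 36.526 regardless of where E sits on A1. So W lies on both circle(D, 61.98) and circle(F, 36.526); the below-DA intersection is W = (-42.232, -45.365). E is the foot of the tangent from W: E = (-47.692, -10.388).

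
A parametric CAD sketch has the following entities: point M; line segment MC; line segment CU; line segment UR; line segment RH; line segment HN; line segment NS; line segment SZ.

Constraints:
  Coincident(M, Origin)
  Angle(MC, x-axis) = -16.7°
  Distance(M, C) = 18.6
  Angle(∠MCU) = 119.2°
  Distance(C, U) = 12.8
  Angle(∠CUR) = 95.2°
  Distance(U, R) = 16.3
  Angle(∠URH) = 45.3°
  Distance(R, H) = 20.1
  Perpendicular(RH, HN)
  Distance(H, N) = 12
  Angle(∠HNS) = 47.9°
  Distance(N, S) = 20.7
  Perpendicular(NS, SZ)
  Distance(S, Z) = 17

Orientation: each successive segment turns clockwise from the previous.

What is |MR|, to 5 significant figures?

23.352

M is at the origin; MC runs at -16.7° with length 18.6, so C = (17.815, -5.3449). ∠MCU = 119.2° gives CU at -77.500° from the x-axis; with |CU| = 12.8, U = (20.586, -17.841). ∠CUR = 95.2° gives UR at -162.30° from the x-axis; with |UR| = 16.3, R = (5.0575, -22.797). Then |MR| = |R − M| = 23.352.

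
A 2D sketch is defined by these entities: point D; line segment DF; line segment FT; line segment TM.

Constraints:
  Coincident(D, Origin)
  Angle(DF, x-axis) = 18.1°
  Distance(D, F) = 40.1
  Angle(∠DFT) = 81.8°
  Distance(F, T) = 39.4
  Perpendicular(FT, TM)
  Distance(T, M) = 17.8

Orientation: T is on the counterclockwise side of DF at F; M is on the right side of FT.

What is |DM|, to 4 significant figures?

66.63

∠DFT = 81.8°, so FT runs at 18.1° + (180° − 81.8°) = 116.3° from the x-axis; with |FT| = 39.4, T = F + 39.4·(cos 116.3°, sin 116.3°) = (20.66, 47.78). FT is perpendicular to TM; with |TM| = 17.8 on the right of FT, M = T + 17.8·(0.8965, 0.4431) = (36.62, 55.67). Then |DM| = |M − D| = 66.63.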